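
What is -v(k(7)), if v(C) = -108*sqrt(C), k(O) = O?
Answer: 108*sqrt(7) ≈ 285.74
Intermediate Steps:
-v(k(7)) = -(-108)*sqrt(7) = 108*sqrt(7)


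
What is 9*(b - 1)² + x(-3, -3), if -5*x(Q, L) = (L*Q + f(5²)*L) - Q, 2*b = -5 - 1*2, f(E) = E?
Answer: 3897/20 ≈ 194.85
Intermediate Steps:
b = -7/2 (b = (-5 - 1*2)/2 = (-5 - 2)/2 = (½)*(-7) = -7/2 ≈ -3.5000)
x(Q, L) = -5*L + Q/5 - L*Q/5 (x(Q, L) = -((L*Q + 5²*L) - Q)/5 = -((L*Q + 25*L) - Q)/5 = -((25*L + L*Q) - Q)/5 = -(-Q + 25*L + L*Q)/5 = -5*L + Q/5 - L*Q/5)
9*(b - 1)² + x(-3, -3) = 9*(-7/2 - 1)² + (-5*(-3) + (⅕)*(-3) - ⅕*(-3)*(-3)) = 9*(-9/2)² + (15 - ⅗ - 9/5) = 9*(81/4) + 63/5 = 729/4 + 63/5 = 3897/20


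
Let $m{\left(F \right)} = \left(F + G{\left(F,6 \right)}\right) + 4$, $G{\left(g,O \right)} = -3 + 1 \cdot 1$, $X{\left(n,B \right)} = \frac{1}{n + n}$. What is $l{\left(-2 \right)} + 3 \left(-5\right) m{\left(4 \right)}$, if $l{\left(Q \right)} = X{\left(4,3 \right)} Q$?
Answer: $- \frac{361}{4} \approx -90.25$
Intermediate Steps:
$X{\left(n,B \right)} = \frac{1}{2 n}$
$G{\left(g,O \right)} = -2$ ($G{\left(g,O \right)} = -3 + 1 = -2$)
$l{\left(Q \right)} = \frac{Q}{8}$ ($l{\left(Q \right)} = \frac{1}{2 \cdot 4} Q = \frac{1}{2} \cdot \frac{1}{4} Q = \frac{Q}{8}$)
$m{\left(F \right)} = 2 + F$ ($m{\left(F \right)} = \left(F - 2\right) + 4 = \left(-2 + F\right) + 4 = 2 + F$)
$l{\left(-2 \right)} + 3 \left(-5\right) m{\left(4 \right)} = \frac{1}{8} \left(-2\right) + 3 \left(-5\right) \left(2 + 4\right) = - \frac{1}{4} - 90 = - \frac{361}{4}$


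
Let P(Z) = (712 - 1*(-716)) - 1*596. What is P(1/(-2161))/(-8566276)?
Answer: -208/2141569 ≈ -9.7125e-5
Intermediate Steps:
P(Z) = 832 (P(Z) = (712 + 716) - 596 = 1428 - 596 = 832)
P(1/(-2161))/(-8566276) = 832/(-8566276) = 832*(-1/8566276) = -208/2141569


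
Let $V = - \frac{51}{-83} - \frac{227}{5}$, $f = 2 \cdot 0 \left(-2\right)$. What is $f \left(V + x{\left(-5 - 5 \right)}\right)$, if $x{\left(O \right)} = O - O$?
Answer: $0$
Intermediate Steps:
$x{\left(O \right)} = 0$
$f = 0$ ($f = 0 \left(-2\right) = 0$)
$V = - \frac{18586}{415}$ ($V = \left(-51\right) \left(- \frac{1}{83}\right) - \frac{227}{5} = \frac{51}{83} - \frac{227}{5} = - \frac{18586}{415} \approx -44.786$)
$f \left(V + x{\left(-5 - 5 \right)}\right) = 0 \left(- \frac{18586}{415} + 0\right) = 0 \left(- \frac{18586}{415}\right) = 0$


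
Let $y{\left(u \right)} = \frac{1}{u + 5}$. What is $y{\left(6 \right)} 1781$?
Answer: $\frac{1781}{11} \approx 161.91$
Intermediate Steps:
$y{\left(u \right)} = \frac{1}{5 + u}$
$y{\left(6 \right)} 1781 = \frac{1}{5 + 6} \cdot 1781 = \frac{1}{11} \cdot 1781 = \frac{1781}{11}$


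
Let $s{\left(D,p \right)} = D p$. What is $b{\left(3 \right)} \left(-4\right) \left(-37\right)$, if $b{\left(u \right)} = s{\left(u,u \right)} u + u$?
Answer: $4440$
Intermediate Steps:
$b{\left(u \right)} = u + u^{3}$ ($b{\left(u \right)} = u u u + u = u^{2} u + u = u^{3} + u = u + u^{3}$)
$b{\left(3 \right)} \left(-4\right) \left(-37\right) = \left(3 + 3^{3}\right) \left(-4\right) \left(-37\right) = \left(3 + 27\right) \left(-4\right) \left(-37\right) = 30 \left(-4\right) \left(-37\right) = \left(-120\right) \left(-37\right) = 4440$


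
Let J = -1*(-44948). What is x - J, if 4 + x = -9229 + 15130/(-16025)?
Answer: -173653131/3205 ≈ -54182.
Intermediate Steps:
J = 44948
x = -29594791/3205 (x = -4 + (-9229 + 15130/(-16025)) = -4 + (-9229 + 15130*(-1/16025)) = -4 + (-9229 - 3026/3205) = -4 - 29581971/3205 = -29594791/3205 ≈ -9233.9)
x - J = -29594791/3205 - 1*44948 = -29594791/3205 - 44948 = -173653131/3205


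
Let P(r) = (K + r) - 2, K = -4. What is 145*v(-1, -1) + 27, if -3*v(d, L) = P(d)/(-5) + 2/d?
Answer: 56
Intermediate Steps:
P(r) = -6 + r (P(r) = (-4 + r) - 2 = -6 + r)
v(d, L) = -⅖ - 2/(3*d) + d/15 (v(d, L) = -((-6 + d)/(-5) + 2/d)/3 = -((-6 + d)*(-⅕) + 2/d)/3 = -((6/5 - d/5) + 2/d)/3 = -(6/5 + 2/d - d/5)/3 = -⅖ - 2/(3*d) + d/15)
145*v(-1, -1) + 27 = 145*((1/15)*(-10 - 1*(-1)*(6 - 1*(-1)))/(-1)) + 27 = 145*((1/15)*(-1)*(-10 - 1*(-1)*(6 + 1))) + 27 = 145*((1/15)*(-1)*(-10 - 1*(-1)*7)) + 27 = 145*((1/15)*(-1)*(-10 + 7)) + 27 = 145*((1/15)*(-1)*(-3)) + 27 = 145*(⅕) + 27 = 29 + 27 = 56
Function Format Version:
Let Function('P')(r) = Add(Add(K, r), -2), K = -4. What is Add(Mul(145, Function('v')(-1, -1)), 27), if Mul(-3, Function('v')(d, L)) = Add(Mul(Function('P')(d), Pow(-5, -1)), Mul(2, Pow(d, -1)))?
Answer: 56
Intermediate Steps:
Function('P')(r) = Add(-6, r) (Function('P')(r) = Add(Add(-4, r), -2) = Add(-6, r))
Function('v')(d, L) = Add(Rational(-2, 5), Mul(Rational(-2, 3), Pow(d, -1)), Mul(Rational(1, 15), d)) (Function('v')(d, L) = Mul(Rational(-1, 3), Add(Mul(Add(-6, d), Pow(-5, -1)), Mul(2, Pow(d, -1)))) = Mul(Rational(-1, 3), Add(Mul(Add(-6, d), Rational(-1, 5)), Mul(2, Pow(d, -1)))) = Mul(Rational(-1, 3), Add(Add(Rational(6, 5), Mul(Rational(-1, 5), d)), Mul(2, Pow(d, -1)))) = Mul(Rational(-1, 3), Add(Rational(6, 5), Mul(2, Pow(d, -1)), Mul(Rational(-1, 5), d))) = Add(Rational(-2, 5), Mul(Rational(-2, 3), Pow(d, -1)), Mul(Rational(1, 15), d)))
Add(Mul(145, Function('v')(-1, -1)), 27) = Add(Mul(145, Mul(Rational(1, 15), Pow(-1, -1), Add(-10, Mul(-1, -1, Add(6, Mul(-1, -1)))))), 27) = Add(Mul(145, Mul(Rational(1, 15), -1, Add(-10, Mul(-1, -1, Add(6, 1))))), 27) = Add(Mul(145, Mul(Rational(1, 15), -1, Add(-10, Mul(-1, -1, 7)))), 27) = Add(Mul(145, Mul(Rational(1, 15), -1, Add(-10, 7))), 27) = Add(Mul(145, Mul(Rational(1, 15), -1, -3)), 27) = Add(Mul(145, Rational(1, 5)), 27) = Add(29, 27) = 56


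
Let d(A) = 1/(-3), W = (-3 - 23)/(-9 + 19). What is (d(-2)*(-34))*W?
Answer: -442/15 ≈ -29.467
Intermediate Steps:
W = -13/5 (W = -26/10 = -26*⅒ = -13/5 ≈ -2.6000)
d(A) = -⅓
(d(-2)*(-34))*W = -⅓*(-34)*(-13/5) = (34/3)*(-13/5) = -442/15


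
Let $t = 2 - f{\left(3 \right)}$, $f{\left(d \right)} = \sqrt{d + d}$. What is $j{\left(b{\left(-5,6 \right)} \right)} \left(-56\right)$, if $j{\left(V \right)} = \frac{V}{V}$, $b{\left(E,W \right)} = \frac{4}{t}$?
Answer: $-56$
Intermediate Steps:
$f{\left(d \right)} = \sqrt{2} \sqrt{d}$ ($f{\left(d \right)} = \sqrt{2 d} = \sqrt{2} \sqrt{d}$)
$t = 2 - \sqrt{6}$ ($t = 2 - \sqrt{2} \sqrt{3} = 2 - \sqrt{6} \approx -0.44949$)
$b{\left(E,W \right)} = \frac{4}{2 - \sqrt{6}}$
$j{\left(V \right)} = 1$
$j{\left(b{\left(-5,6 \right)} \right)} \left(-56\right) = 1 \left(-56\right) = -56$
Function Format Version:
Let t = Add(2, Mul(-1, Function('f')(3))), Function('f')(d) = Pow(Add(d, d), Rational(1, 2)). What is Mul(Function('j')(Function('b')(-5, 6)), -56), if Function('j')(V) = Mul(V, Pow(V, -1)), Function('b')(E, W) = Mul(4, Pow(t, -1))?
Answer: -56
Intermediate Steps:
Function('f')(d) = Mul(Pow(2, Rational(1, 2)), Pow(d, Rational(1, 2))) (Function('f')(d) = Pow(Mul(2, d), Rational(1, 2)) = Mul(Pow(2, Rational(1, 2)), Pow(d, Rational(1, 2))))
t = Add(2, Mul(-1, Pow(6, Rational(1, 2)))) (t = Add(2, Mul(-1, Mul(Pow(2, Rational(1, 2)), Pow(3, Rational(1, 2))))) = Add(2, Mul(-1, Pow(6, Rational(1, 2)))) ≈ -0.44949)
Function('b')(E, W) = Mul(4, Pow(Add(2, Mul(-1, Pow(6, Rational(1, 2)))), -1))
Function('j')(V) = 1
Mul(Function('j')(Function('b')(-5, 6)), -56) = Mul(1, -56) = -56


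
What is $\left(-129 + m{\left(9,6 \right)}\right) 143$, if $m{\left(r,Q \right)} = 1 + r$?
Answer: $-17017$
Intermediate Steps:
$\left(-129 + m{\left(9,6 \right)}\right) 143 = \left(-129 + \left(1 + 9\right)\right) 143 = \left(-129 + 10\right) 143 = \left(-119\right) 143 = -17017$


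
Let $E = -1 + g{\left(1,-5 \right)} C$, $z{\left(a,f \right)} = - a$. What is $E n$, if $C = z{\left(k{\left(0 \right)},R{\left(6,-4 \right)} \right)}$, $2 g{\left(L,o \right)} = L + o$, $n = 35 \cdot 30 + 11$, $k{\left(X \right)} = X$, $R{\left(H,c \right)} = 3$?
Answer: $-1061$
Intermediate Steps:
$n = 1061$ ($n = 1050 + 11 = 1061$)
$g{\left(L,o \right)} = \frac{L}{2} + \frac{o}{2}$ ($g{\left(L,o \right)} = \frac{L + o}{2} = \frac{L}{2} + \frac{o}{2}$)
$C = 0$ ($C = \left(-1\right) 0 = 0$)
$E = -1$ ($E = -1 + \left(\frac{1}{2} \cdot 1 + \frac{1}{2} \left(-5\right)\right) 0 = -1 + \left(\frac{1}{2} - \frac{5}{2}\right) 0 = -1 - 0 = -1 + 0 = -1$)
$E n = \left(-1\right) 1061 = -1061$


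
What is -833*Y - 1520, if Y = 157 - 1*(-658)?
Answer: -680415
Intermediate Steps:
Y = 815 (Y = 157 + 658 = 815)
-833*Y - 1520 = -833*815 - 1520 = -678895 - 1520 = -680415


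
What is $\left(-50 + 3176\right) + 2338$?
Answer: $5464$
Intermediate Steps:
$\left(-50 + 3176\right) + 2338 = 3126 + 2338 = 5464$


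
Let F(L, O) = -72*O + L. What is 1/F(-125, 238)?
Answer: -1/17261 ≈ -5.7934e-5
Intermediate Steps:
F(L, O) = L - 72*O
1/F(-125, 238) = 1/(-125 - 72*238) = 1/(-125 - 17136) = 1/(-17261) = -1/17261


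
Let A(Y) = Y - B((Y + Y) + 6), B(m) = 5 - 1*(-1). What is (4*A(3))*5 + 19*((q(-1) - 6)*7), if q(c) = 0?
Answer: -858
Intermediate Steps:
B(m) = 6 (B(m) = 5 + 1 = 6)
A(Y) = -6 + Y (A(Y) = Y - 1*6 = Y - 6 = -6 + Y)
(4*A(3))*5 + 19*((q(-1) - 6)*7) = (4*(-6 + 3))*5 + 19*((0 - 6)*7) = (4*(-3))*5 + 19*(-6*7) = -12*5 + 19*(-42) = -60 - 798 = -858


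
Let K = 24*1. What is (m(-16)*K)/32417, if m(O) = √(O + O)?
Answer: 96*I*√2/32417 ≈ 0.0041881*I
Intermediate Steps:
K = 24
m(O) = √2*√O (m(O) = √(2*O) = √2*√O)
(m(-16)*K)/32417 = ((√2*√(-16))*24)/32417 = ((√2*(4*I))*24)*(1/32417) = ((4*I*√2)*24)*(1/32417) = (96*I*√2)*(1/32417) = 96*I*√2/32417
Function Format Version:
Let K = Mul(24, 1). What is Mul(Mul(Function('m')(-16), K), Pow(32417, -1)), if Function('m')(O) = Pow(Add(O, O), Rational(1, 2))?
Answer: Mul(Rational(96, 32417), I, Pow(2, Rational(1, 2))) ≈ Mul(0.0041881, I)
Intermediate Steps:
K = 24
Function('m')(O) = Mul(Pow(2, Rational(1, 2)), Pow(O, Rational(1, 2))) (Function('m')(O) = Pow(Mul(2, O), Rational(1, 2)) = Mul(Pow(2, Rational(1, 2)), Pow(O, Rational(1, 2))))
Mul(Mul(Function('m')(-16), K), Pow(32417, -1)) = Mul(Mul(Mul(Pow(2, Rational(1, 2)), Pow(-16, Rational(1, 2))), 24), Pow(32417, -1)) = Mul(Mul(Mul(Pow(2, Rational(1, 2)), Mul(4, I)), 24), Rational(1, 32417)) = Mul(Mul(Mul(4, I, Pow(2, Rational(1, 2))), 24), Rational(1, 32417)) = Mul(Mul(96, I, Pow(2, Rational(1, 2))), Rational(1, 32417)) = Mul(Rational(96, 32417), I, Pow(2, Rational(1, 2)))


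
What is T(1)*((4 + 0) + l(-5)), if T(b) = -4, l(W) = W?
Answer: 4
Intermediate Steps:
T(1)*((4 + 0) + l(-5)) = -4*((4 + 0) - 5) = -4*(4 - 5) = -4*(-1) = 4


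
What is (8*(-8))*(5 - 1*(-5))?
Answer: -640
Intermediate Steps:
(8*(-8))*(5 - 1*(-5)) = -64*(5 + 5) = -64*10 = -640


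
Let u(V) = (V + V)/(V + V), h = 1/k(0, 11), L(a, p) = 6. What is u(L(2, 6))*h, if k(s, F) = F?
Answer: 1/11 ≈ 0.090909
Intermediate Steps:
h = 1/11 ≈ 0.090909
u(V) = 1 (u(V) = (2*V)/((2*V)) = (2*V)*(1/(2*V)) = 1)
u(L(2, 6))*h = 1*(1/11) = 1/11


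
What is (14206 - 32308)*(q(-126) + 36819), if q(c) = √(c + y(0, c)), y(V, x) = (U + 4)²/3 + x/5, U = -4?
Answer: -666497538 - 108612*I*√105/5 ≈ -6.665e+8 - 2.2259e+5*I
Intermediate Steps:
y(V, x) = x/5 (y(V, x) = (-4 + 4)²/3 + x/5 = 0²*(⅓) + x*(⅕) = 0*(⅓) + x/5 = 0 + x/5 = x/5)
q(c) = √30*√c/5 (q(c) = √(c + c/5) = √(6*c/5) = √30*√c/5)
(14206 - 32308)*(q(-126) + 36819) = (14206 - 32308)*(√30*√(-126)/5 + 36819) = -18102*(√30*(3*I*√14)/5 + 36819) = -18102*(6*I*√105/5 + 36819) = -18102*(36819 + 6*I*√105/5) = -666497538 - 108612*I*√105/5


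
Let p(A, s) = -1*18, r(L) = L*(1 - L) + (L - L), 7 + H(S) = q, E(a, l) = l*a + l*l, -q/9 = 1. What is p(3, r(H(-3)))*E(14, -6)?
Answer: 864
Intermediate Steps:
q = -9 (q = -9*1 = -9)
E(a, l) = l² + a*l (E(a, l) = a*l + l² = l² + a*l)
H(S) = -16 (H(S) = -7 - 9 = -16)
r(L) = L*(1 - L) (r(L) = L*(1 - L) + 0 = L*(1 - L))
p(A, s) = -18
p(3, r(H(-3)))*E(14, -6) = -(-108)*(14 - 6) = -(-108)*8 = -18*(-48) = 864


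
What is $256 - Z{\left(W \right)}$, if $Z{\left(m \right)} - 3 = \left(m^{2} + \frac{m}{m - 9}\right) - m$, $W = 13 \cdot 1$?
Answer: $\frac{375}{4} \approx 93.75$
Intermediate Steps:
$W = 13$
$Z{\left(m \right)} = 3 + m^{2} - m + \frac{m}{-9 + m}$ ($Z{\left(m \right)} = 3 - \left(m - m^{2} - \frac{m}{m - 9}\right) = 3 - \left(m - m^{2} - \frac{m}{-9 + m}\right) = 3 + \left(m^{2} - m + \frac{m}{-9 + m}\right) = 3 + m^{2} - m + \frac{m}{-9 + m}$)
$256 - Z{\left(W \right)} = 256 - \frac{-27 + 13^{3} - 10 \cdot 13^{2} + 13 \cdot 13}{-9 + 13} = 256 - \frac{-27 + 2197 - 1690 + 169}{4} = 256 - \frac{1}{4} \cdot 649 = 256 - \frac{649}{4} = \frac{375}{4}$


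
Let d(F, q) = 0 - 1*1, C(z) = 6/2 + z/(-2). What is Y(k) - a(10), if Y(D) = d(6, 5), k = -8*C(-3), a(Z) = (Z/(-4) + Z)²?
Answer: -229/4 ≈ -57.250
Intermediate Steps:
C(z) = 3 - z/2 (C(z) = 6*(½) + z*(-½) = 3 - z/2)
a(Z) = 9*Z²/16 (a(Z) = (Z*(-¼) + Z)² = (-Z/4 + Z)² = (3*Z/4)² = 9*Z²/16)
d(F, q) = -1 (d(F, q) = 0 - 1 = -1)
k = -36 (k = -8*(3 - ½*(-3)) = -8*(3 + 3/2) = -8*9/2 = -36)
Y(D) = -1
Y(k) - a(10) = -1 - 9*10²/16 = -1 - 9*100/16 = -1 - 1*225/4 = -1 - 225/4 = -229/4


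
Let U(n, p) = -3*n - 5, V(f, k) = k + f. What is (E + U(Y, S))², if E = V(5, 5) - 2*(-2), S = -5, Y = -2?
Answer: 225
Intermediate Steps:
V(f, k) = f + k
U(n, p) = -5 - 3*n
E = 14 (E = (5 + 5) - 2*(-2) = 10 + 4 = 14)
(E + U(Y, S))² = (14 + (-5 - 3*(-2)))² = (14 + (-5 + 6))² = (14 + 1)² = 15² = 225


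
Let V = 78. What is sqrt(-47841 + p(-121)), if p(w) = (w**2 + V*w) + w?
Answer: 3*I*sqrt(4751) ≈ 206.78*I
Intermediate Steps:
p(w) = w**2 + 79*w (p(w) = (w**2 + 78*w) + w = w**2 + 79*w)
sqrt(-47841 + p(-121)) = sqrt(-47841 - 121*(79 - 121)) = sqrt(-47841 - 121*(-42)) = sqrt(-47841 + 5082) = sqrt(-42759) = 3*I*sqrt(4751)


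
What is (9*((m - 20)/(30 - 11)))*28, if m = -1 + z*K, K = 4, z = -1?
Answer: -6300/19 ≈ -331.58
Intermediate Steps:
m = -5 (m = -1 - 1*4 = -1 - 4 = -5)
(9*((m - 20)/(30 - 11)))*28 = (9*((-5 - 20)/(30 - 11)))*28 = (9*(-25/19))*28 = -225/19*28 = -6300/19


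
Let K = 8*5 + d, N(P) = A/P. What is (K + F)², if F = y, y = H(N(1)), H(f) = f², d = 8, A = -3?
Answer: 3249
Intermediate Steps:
N(P) = -3/P
K = 48 (K = 8*5 + 8 = 40 + 8 = 48)
y = 9 (y = (-3/1)² = (-3*1)² = (-3)² = 9)
F = 9
(K + F)² = (48 + 9)² = 57² = 3249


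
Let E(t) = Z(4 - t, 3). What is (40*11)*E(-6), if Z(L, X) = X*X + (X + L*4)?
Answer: 22880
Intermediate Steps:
Z(L, X) = X + X² + 4*L (Z(L, X) = X² + (X + 4*L) = X + X² + 4*L)
E(t) = 28 - 4*t (E(t) = 3 + 3² + 4*(4 - t) = 3 + 9 + (16 - 4*t) = 28 - 4*t)
(40*11)*E(-6) = (40*11)*(28 - 4*(-6)) = 440*(28 + 24) = 440*52 = 22880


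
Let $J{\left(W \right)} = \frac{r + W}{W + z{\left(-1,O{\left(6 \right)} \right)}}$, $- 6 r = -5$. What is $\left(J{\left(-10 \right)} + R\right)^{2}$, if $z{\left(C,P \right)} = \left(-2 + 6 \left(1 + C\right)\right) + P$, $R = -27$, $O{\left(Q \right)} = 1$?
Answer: $\frac{24649}{36} \approx 684.69$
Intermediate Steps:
$r = \frac{5}{6}$ ($r = \left(- \frac{1}{6}\right) \left(-5\right) = \frac{5}{6} \approx 0.83333$)
$z{\left(C,P \right)} = 4 + P + 6 C$ ($z{\left(C,P \right)} = \left(-2 + \left(6 + 6 C\right)\right) + P = \left(4 + 6 C\right) + P = 4 + P + 6 C$)
$J{\left(W \right)} = \frac{\frac{5}{6} + W}{-1 + W}$ ($J{\left(W \right)} = \frac{\frac{5}{6} + W}{W + \left(4 + 1 + 6 \left(-1\right)\right)} = \frac{\frac{5}{6} + W}{W + \left(4 + 1 - 6\right)} = \frac{\frac{5}{6} + W}{W - 1} = \frac{\frac{5}{6} + W}{-1 + W}$)
$\left(J{\left(-10 \right)} + R\right)^{2} = \left(\frac{\frac{5}{6} - 10}{-1 - 10} - 27\right)^{2} = \left(\frac{1}{-11} \left(- \frac{55}{6}\right) - 27\right)^{2} = \left(\left(- \frac{1}{11}\right) \left(- \frac{55}{6}\right) - 27\right)^{2} = \left(\frac{5}{6} - 27\right)^{2} = \left(- \frac{157}{6}\right)^{2} = \frac{24649}{36}$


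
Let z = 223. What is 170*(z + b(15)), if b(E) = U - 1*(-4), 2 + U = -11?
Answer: 36380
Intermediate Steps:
U = -13 (U = -2 - 11 = -13)
b(E) = -9 (b(E) = -13 - 1*(-4) = -13 + 4 = -9)
170*(z + b(15)) = 170*(223 - 9) = 170*214 = 36380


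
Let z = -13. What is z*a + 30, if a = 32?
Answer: -386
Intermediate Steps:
z*a + 30 = -13*32 + 30 = -416 + 30 = -386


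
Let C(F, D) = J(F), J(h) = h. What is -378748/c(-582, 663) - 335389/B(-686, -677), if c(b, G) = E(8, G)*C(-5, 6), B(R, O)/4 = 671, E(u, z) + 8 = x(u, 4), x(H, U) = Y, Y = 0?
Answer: -128746899/13420 ≈ -9593.7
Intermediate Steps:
x(H, U) = 0
E(u, z) = -8 (E(u, z) = -8 + 0 = -8)
C(F, D) = F
B(R, O) = 2684 (B(R, O) = 4*671 = 2684)
c(b, G) = 40 (c(b, G) = -8*(-5) = 40)
-378748/c(-582, 663) - 335389/B(-686, -677) = -378748/40 - 335389/2684 = -378748*1/40 - 335389*1/2684 = -94687/10 - 335389/2684 = -128746899/13420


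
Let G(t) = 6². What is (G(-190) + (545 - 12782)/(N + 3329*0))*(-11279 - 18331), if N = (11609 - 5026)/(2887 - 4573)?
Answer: -617918357700/6583 ≈ -9.3866e+7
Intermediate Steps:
G(t) = 36
N = -6583/1686 (N = 6583/(-1686) = 6583*(-1/1686) = -6583/1686 ≈ -3.9045)
(G(-190) + (545 - 12782)/(N + 3329*0))*(-11279 - 18331) = (36 + (545 - 12782)/(-6583/1686 + 3329*0))*(-11279 - 18331) = (36 - 12237/(-6583/1686 + 0))*(-29610) = (36 - 12237/(-6583/1686))*(-29610) = (36 - 12237*(-1686/6583))*(-29610) = (36 + 20631582/6583)*(-29610) = (20868570/6583)*(-29610) = -617918357700/6583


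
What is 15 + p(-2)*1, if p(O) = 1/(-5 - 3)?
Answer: 119/8 ≈ 14.875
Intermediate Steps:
p(O) = -⅛ (p(O) = 1/(-8) = -⅛)
15 + p(-2)*1 = 15 - ⅛*1 = 15 - ⅛ = 119/8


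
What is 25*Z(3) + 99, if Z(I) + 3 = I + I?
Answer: 174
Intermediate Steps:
Z(I) = -3 + 2*I (Z(I) = -3 + (I + I) = -3 + 2*I)
25*Z(3) + 99 = 25*(-3 + 2*3) + 99 = 25*(-3 + 6) + 99 = 25*3 + 99 = 75 + 99 = 174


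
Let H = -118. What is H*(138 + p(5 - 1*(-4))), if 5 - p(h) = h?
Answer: -15812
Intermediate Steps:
p(h) = 5 - h
H*(138 + p(5 - 1*(-4))) = -118*(138 + (5 - (5 - 1*(-4)))) = -118*(138 + (5 - (5 + 4))) = -118*(138 + (5 - 1*9)) = -118*(138 + (5 - 9)) = -118*(138 - 4) = -118*134 = -15812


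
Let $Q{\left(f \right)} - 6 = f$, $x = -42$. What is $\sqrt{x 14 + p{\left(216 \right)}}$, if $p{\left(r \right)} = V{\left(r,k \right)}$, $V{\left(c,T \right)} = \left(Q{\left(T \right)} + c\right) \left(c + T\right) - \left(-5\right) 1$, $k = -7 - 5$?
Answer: $\sqrt{42257} \approx 205.56$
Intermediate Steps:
$Q{\left(f \right)} = 6 + f$
$k = -12$ ($k = -7 - 5 = -12$)
$V{\left(c,T \right)} = 5 + \left(T + c\right) \left(6 + T + c\right)$ ($V{\left(c,T \right)} = \left(\left(6 + T\right) + c\right) \left(c + T\right) - \left(-5\right) 1 = \left(6 + T + c\right) \left(T + c\right) - -5 = \left(T + c\right) \left(6 + T + c\right) + 5 = 5 + \left(T + c\right) \left(6 + T + c\right)$)
$p{\left(r \right)} = 77 + r^{2} - 18 r$ ($p{\left(r \right)} = 5 + r^{2} - 12 r - 12 \left(6 - 12\right) + r \left(6 - 12\right) = 5 + r^{2} - 12 r - -72 + r \left(-6\right) = 5 + r^{2} - 12 r + 72 - 6 r = 77 + r^{2} - 18 r$)
$\sqrt{x 14 + p{\left(216 \right)}} = \sqrt{\left(-42\right) 14 + \left(77 + 216^{2} - 3888\right)} = \sqrt{-588 + \left(77 + 46656 - 3888\right)} = \sqrt{-588 + 42845} = \sqrt{42257}$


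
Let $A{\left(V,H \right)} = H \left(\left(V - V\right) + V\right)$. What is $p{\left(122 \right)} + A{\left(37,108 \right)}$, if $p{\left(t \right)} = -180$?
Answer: $3816$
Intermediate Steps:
$A{\left(V,H \right)} = H V$ ($A{\left(V,H \right)} = H \left(0 + V\right) = H V$)
$p{\left(122 \right)} + A{\left(37,108 \right)} = -180 + 108 \cdot 37 = -180 + 3996 = 3816$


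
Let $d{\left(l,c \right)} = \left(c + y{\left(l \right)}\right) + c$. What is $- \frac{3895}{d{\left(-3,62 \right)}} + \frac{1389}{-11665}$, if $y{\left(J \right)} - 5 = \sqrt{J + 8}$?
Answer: $- \frac{5884244979}{194058940} + \frac{3895 \sqrt{5}}{16636} \approx -29.798$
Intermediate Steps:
$y{\left(J \right)} = 5 + \sqrt{8 + J}$ ($y{\left(J \right)} = 5 + \sqrt{J + 8} = 5 + \sqrt{8 + J}$)
$d{\left(l,c \right)} = 5 + \sqrt{8 + l} + 2 c$ ($d{\left(l,c \right)} = \left(c + \left(5 + \sqrt{8 + l}\right)\right) + c = \left(5 + c + \sqrt{8 + l}\right) + c = 5 + \sqrt{8 + l} + 2 c$)
$- \frac{3895}{d{\left(-3,62 \right)}} + \frac{1389}{-11665} = - \frac{3895}{5 + \sqrt{8 - 3} + 2 \cdot 62} + \frac{1389}{-11665} = - \frac{3895}{5 + \sqrt{5} + 124} + 1389 \left(- \frac{1}{11665}\right) = - \frac{3895}{129 + \sqrt{5}} - \frac{1389}{11665} = - \frac{1389}{11665} - \frac{3895}{129 + \sqrt{5}}$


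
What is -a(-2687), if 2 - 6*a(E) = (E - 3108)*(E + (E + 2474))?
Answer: 8402749/3 ≈ 2.8009e+6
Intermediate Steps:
a(E) = ⅓ - (-3108 + E)*(2474 + 2*E)/6 (a(E) = ⅓ - (E - 3108)*(E + (E + 2474))/6 = ⅓ - (-3108 + E)*(E + (2474 + E))/6 = ⅓ - (-3108 + E)*(2474 + 2*E)/6)
-a(-2687) = -(3844597/3 - ⅓*(-2687)² + (1871/3)*(-2687)) = -(3844597/3 - ⅓*7219969 - 5027377/3) = -(3844597/3 - 7219969/3 - 5027377/3) = -1*(-8402749/3) = 8402749/3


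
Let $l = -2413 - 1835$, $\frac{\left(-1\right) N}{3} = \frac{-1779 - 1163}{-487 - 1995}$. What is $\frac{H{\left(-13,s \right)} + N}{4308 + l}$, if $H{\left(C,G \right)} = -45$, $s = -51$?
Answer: $- \frac{10043}{12410} \approx -0.80927$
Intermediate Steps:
$N = - \frac{4413}{1241}$ ($N = - 3 \frac{-1779 - 1163}{-487 - 1995} = - 3 \left(- \frac{2942}{-2482}\right) = - 3 \left(\left(-2942\right) \left(- \frac{1}{2482}\right)\right) = \left(-3\right) \frac{1471}{1241} = - \frac{4413}{1241} \approx -3.556$)
$l = -4248$ ($l = -2413 - 1835 = -4248$)
$\frac{H{\left(-13,s \right)} + N}{4308 + l} = \frac{-45 - \frac{4413}{1241}}{4308 - 4248} = - \frac{60258}{1241 \cdot 60} = \left(- \frac{60258}{1241}\right) \frac{1}{60} = - \frac{10043}{12410}$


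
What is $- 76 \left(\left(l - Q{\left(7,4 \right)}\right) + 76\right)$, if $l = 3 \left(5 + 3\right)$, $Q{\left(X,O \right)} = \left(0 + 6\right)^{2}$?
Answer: $-4864$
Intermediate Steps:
$Q{\left(X,O \right)} = 36$ ($Q{\left(X,O \right)} = 6^{2} = 36$)
$l = 24$ ($l = 3 \cdot 8 = 24$)
$- 76 \left(\left(l - Q{\left(7,4 \right)}\right) + 76\right) = - 76 \left(\left(24 - 36\right) + 76\right) = - 76 \left(-12 + 76\right) = \left(-76\right) 64 = -4864$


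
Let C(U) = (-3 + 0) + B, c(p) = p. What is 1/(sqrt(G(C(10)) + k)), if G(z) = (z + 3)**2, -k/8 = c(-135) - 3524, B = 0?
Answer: sqrt(7318)/14636 ≈ 0.0058449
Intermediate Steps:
C(U) = -3 (C(U) = (-3 + 0) + 0 = -3 + 0 = -3)
k = 29272 (k = -8*(-135 - 3524) = -8*(-3659) = 29272)
G(z) = (3 + z)**2
1/(sqrt(G(C(10)) + k)) = 1/(sqrt((3 - 3)**2 + 29272)) = 1/(sqrt(0**2 + 29272)) = 1/(sqrt(0 + 29272)) = 1/(sqrt(29272)) = 1/(2*sqrt(7318)) = sqrt(7318)/14636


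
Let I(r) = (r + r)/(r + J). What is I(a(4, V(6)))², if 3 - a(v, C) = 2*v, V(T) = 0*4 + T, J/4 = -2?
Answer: 100/169 ≈ 0.59172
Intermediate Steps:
J = -8 (J = 4*(-2) = -8)
V(T) = T (V(T) = 0 + T = T)
a(v, C) = 3 - 2*v
I(r) = 2*r/(-8 + r) (I(r) = (r + r)/(r - 8) = (2*r)/(-8 + r) = 2*r/(-8 + r))
I(a(4, V(6)))² = (2*(3 - 2*4)/(-8 + (3 - 2*4)))² = (2*(3 - 8)/(-8 + (3 - 8)))² = (2*(-5)/(-8 - 5))² = (2*(-5)/(-13))² = (2*(-5)*(-1/13))² = (10/13)² = 100/169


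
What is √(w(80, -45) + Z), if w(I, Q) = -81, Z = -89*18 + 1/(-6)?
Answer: I*√60594/6 ≈ 41.026*I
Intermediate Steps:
Z = -9613/6 (Z = -1602 - ⅙ = -9613/6 ≈ -1602.2)
√(w(80, -45) + Z) = √(-81 - 9613/6) = √(-10099/6) = I*√60594/6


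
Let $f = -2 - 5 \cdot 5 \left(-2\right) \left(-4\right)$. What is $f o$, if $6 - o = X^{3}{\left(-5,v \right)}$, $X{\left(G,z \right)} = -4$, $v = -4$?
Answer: $-14140$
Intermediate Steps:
$o = 70$ ($o = 6 - \left(-4\right)^{3} = 6 - -64 = 6 + 64 = 70$)
$f = -202$ ($f = -2 - 5 \left(\left(-10\right) \left(-4\right)\right) = -2 - 200 = -202$)
$f o = \left(-202\right) 70 = -14140$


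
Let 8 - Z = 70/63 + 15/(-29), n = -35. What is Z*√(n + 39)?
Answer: 3866/261 ≈ 14.812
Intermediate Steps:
Z = 1933/261 (Z = 8 - (70/63 + 15/(-29)) = 8 - (70*(1/63) + 15*(-1/29)) = 8 - (10/9 - 15/29) = 8 - 1*155/261 = 8 - 155/261 = 1933/261 ≈ 7.4061)
Z*√(n + 39) = 1933*√(-35 + 39)/261 = 1933*√4/261 = (1933/261)*2 = 3866/261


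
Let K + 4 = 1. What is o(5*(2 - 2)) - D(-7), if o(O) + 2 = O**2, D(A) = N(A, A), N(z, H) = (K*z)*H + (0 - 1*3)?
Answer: 148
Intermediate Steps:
K = -3 (K = -4 + 1 = -3)
N(z, H) = -3 - 3*H*z (N(z, H) = (-3*z)*H + (0 - 1*3) = -3*H*z + (0 - 3) = -3*H*z - 3 = -3 - 3*H*z)
D(A) = -3 - 3*A**2 (D(A) = -3 - 3*A*A = -3 - 3*A**2)
o(O) = -2 + O**2
o(5*(2 - 2)) - D(-7) = (-2 + (5*(2 - 2))**2) - (-3 - 3*(-7)**2) = (-2 + (5*0)**2) - (-3 - 3*49) = (-2 + 0**2) - (-3 - 147) = (-2 + 0) - 1*(-150) = -2 + 150 = 148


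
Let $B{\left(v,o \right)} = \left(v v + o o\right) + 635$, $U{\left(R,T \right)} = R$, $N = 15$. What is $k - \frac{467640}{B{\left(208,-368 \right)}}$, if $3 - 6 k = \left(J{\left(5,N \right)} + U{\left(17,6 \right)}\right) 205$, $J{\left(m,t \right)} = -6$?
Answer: $- \frac{203320618}{537969} \approx -377.94$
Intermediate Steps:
$B{\left(v,o \right)} = 635 + o^{2} + v^{2}$ ($B{\left(v,o \right)} = \left(v^{2} + o^{2}\right) + 635 = \left(o^{2} + v^{2}\right) + 635 = 635 + o^{2} + v^{2}$)
$k = - \frac{1126}{3}$ ($k = \frac{1}{2} - \frac{\left(-6 + 17\right) 205}{6} = \frac{1}{2} - \frac{11 \cdot 205}{6} = \frac{1}{2} - \frac{2255}{6} = - \frac{1126}{3} \approx -375.33$)
$k - \frac{467640}{B{\left(208,-368 \right)}} = - \frac{1126}{3} - \frac{467640}{635 + \left(-368\right)^{2} + 208^{2}} = - \frac{1126}{3} - \frac{467640}{635 + 135424 + 43264} = - \frac{1126}{3} - \frac{467640}{179323} = - \frac{203320618}{537969}$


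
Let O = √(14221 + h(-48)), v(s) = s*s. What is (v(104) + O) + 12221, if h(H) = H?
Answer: 23037 + √14173 ≈ 23156.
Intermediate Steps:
v(s) = s²
O = √14173 (O = √(14221 - 48) = √14173 ≈ 119.05)
(v(104) + O) + 12221 = (104² + √14173) + 12221 = (10816 + √14173) + 12221 = 23037 + √14173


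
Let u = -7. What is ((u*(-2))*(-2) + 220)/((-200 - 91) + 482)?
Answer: 192/191 ≈ 1.0052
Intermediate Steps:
((u*(-2))*(-2) + 220)/((-200 - 91) + 482) = (-7*(-2)*(-2) + 220)/((-200 - 91) + 482) = (14*(-2) + 220)/(-291 + 482) = (-28 + 220)/191 = 192*(1/191) = 192/191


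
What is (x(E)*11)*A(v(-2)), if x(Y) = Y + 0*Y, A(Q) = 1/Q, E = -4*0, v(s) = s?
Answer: 0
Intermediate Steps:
E = 0
A(Q) = 1/Q
x(Y) = Y (x(Y) = Y + 0 = Y)
(x(E)*11)*A(v(-2)) = (0*11)/(-2) = 0*(-1/2) = 0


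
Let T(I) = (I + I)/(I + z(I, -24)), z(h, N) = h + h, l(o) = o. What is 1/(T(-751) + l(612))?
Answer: 3/1838 ≈ 0.0016322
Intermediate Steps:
z(h, N) = 2*h
T(I) = 2/3 (T(I) = (I + I)/(I + 2*I) = (2*I)/((3*I)) = (2*I)*(1/(3*I)) = 2/3)
1/(T(-751) + l(612)) = 1/(2/3 + 612) = 1/(1838/3) = 3/1838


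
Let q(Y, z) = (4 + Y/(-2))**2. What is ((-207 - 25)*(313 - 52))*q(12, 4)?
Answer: -242208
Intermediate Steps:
q(Y, z) = (4 - Y/2)**2 (q(Y, z) = (4 + Y*(-1/2))**2 = (4 - Y/2)**2)
((-207 - 25)*(313 - 52))*q(12, 4) = ((-207 - 25)*(313 - 52))*((-8 + 12)**2/4) = (-232*261)*((1/4)*4**2) = -15138*16 = -60552*4 = -242208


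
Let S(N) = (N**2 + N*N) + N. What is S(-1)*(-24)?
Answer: -24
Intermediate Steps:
S(N) = N + 2*N**2 (S(N) = (N**2 + N**2) + N = 2*N**2 + N = N + 2*N**2)
S(-1)*(-24) = -(1 + 2*(-1))*(-24) = -(1 - 2)*(-24) = -1*(-1)*(-24) = 1*(-24) = -24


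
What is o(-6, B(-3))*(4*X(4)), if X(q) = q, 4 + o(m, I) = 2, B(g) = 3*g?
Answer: -32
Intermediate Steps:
o(m, I) = -2 (o(m, I) = -4 + 2 = -2)
o(-6, B(-3))*(4*X(4)) = -8*4 = -2*16 = -32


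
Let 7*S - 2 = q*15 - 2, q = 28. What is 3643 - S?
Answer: 3583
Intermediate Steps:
S = 60 (S = 2/7 + (28*15 - 2)/7 = 2/7 + (420 - 2)/7 = 2/7 + (⅐)*418 = 2/7 + 418/7 = 60)
3643 - S = 3643 - 1*60 = 3643 - 60 = 3583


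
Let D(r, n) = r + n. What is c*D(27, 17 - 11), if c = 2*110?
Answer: 7260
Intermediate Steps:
c = 220
D(r, n) = n + r
c*D(27, 17 - 11) = 220*((17 - 11) + 27) = 220*(6 + 27) = 220*33 = 7260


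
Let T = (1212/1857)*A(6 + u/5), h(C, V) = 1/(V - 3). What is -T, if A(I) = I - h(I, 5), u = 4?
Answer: -12726/3095 ≈ -4.1118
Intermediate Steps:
h(C, V) = 1/(-3 + V)
A(I) = -½ + I (A(I) = I - 1/(-3 + 5) = I - 1/2 = I - 1*½ = I - ½ = -½ + I)
T = 12726/3095 (T = (1212/1857)*(-½ + (6 + 4/5)) = (1212*(1/1857))*(-½ + (6 + 4*(⅕))) = 404*(-½ + (6 + ⅘))/619 = 404*(-½ + 34/5)/619 = (404/619)*(63/10) = 12726/3095 ≈ 4.1118)
-T = -1*12726/3095 = -12726/3095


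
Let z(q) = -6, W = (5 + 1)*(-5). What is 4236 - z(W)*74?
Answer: 4680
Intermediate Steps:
W = -30 (W = 6*(-5) = -30)
4236 - z(W)*74 = 4236 - (-6)*74 = 4236 - 1*(-444) = 4236 + 444 = 4680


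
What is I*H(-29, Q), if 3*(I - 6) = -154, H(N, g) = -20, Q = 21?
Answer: 2720/3 ≈ 906.67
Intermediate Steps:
I = -136/3 (I = 6 + (⅓)*(-154) = 6 - 154/3 = -136/3 ≈ -45.333)
I*H(-29, Q) = -136/3*(-20) = 2720/3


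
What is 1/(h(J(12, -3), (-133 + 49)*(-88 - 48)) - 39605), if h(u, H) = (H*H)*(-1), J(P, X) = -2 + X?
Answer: -1/130547381 ≈ -7.6600e-9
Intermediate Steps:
h(u, H) = -H² (h(u, H) = H²*(-1) = -H²)
1/(h(J(12, -3), (-133 + 49)*(-88 - 48)) - 39605) = 1/(-((-133 + 49)*(-88 - 48))² - 39605) = 1/(-(-84*(-136))² - 39605) = 1/(-1*11424² - 39605) = 1/(-1*130507776 - 39605) = 1/(-130507776 - 39605) = 1/(-130547381) = -1/130547381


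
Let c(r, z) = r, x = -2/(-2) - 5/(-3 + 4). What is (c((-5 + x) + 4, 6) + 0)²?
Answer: 25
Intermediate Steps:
x = -4 (x = -2*(-½) - 5/1 = 1 - 5*1 = 1 - 5 = -4)
(c((-5 + x) + 4, 6) + 0)² = (((-5 - 4) + 4) + 0)² = ((-9 + 4) + 0)² = (-5 + 0)² = (-5)² = 25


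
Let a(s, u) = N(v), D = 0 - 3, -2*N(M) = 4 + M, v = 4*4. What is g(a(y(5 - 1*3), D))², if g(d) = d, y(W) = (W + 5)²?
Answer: 100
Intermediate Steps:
y(W) = (5 + W)²
v = 16
N(M) = -2 - M/2 (N(M) = -(4 + M)/2 = -2 - M/2)
D = -3
a(s, u) = -10 (a(s, u) = -2 - ½*16 = -2 - 8 = -10)
g(a(y(5 - 1*3), D))² = (-10)² = 100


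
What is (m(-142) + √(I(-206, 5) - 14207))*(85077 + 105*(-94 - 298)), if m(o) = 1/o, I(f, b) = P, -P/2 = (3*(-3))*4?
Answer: -43917/142 + 43917*I*√14135 ≈ -309.27 + 5.2213e+6*I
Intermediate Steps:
P = 72 (P = -2*3*(-3)*4 = -(-18)*4 = -2*(-36) = 72)
I(f, b) = 72
(m(-142) + √(I(-206, 5) - 14207))*(85077 + 105*(-94 - 298)) = (1/(-142) + √(72 - 14207))*(85077 + 105*(-94 - 298)) = (-1/142 + √(-14135))*(85077 + 105*(-392)) = (-1/142 + I*√14135)*(85077 - 41160) = (-1/142 + I*√14135)*43917 = -43917/142 + 43917*I*√14135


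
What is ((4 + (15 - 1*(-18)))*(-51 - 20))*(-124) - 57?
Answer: 325691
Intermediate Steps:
((4 + (15 - 1*(-18)))*(-51 - 20))*(-124) - 57 = ((4 + (15 + 18))*(-71))*(-124) - 57 = ((4 + 33)*(-71))*(-124) - 57 = (37*(-71))*(-124) - 57 = -2627*(-124) - 57 = 325748 - 57 = 325691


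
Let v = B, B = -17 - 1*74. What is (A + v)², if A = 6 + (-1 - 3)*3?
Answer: 9409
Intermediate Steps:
B = -91 (B = -17 - 74 = -91)
A = -6 (A = 6 - 4*3 = 6 - 12 = -6)
v = -91
(A + v)² = (-6 - 91)² = (-97)² = 9409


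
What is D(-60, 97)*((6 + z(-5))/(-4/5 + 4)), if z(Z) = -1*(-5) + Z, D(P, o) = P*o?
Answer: -21825/2 ≈ -10913.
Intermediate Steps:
z(Z) = 5 + Z
D(-60, 97)*((6 + z(-5))/(-4/5 + 4)) = (-60*97)*((6 + (5 - 5))/(-4/5 + 4)) = -5820*(6 + 0)/(-4*⅕ + 4) = -34920/(-⅘ + 4) = -34920/16/5 = -34920*5/16 = -5820*15/8 = -21825/2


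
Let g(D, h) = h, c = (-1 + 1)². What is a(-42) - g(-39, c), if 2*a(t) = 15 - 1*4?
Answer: 11/2 ≈ 5.5000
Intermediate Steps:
c = 0 (c = 0² = 0)
a(t) = 11/2 (a(t) = (15 - 1*4)/2 = (15 - 4)/2 = (½)*11 = 11/2)
a(-42) - g(-39, c) = 11/2 - 1*0 = 11/2 + 0 = 11/2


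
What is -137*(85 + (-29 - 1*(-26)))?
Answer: -11234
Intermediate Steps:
-137*(85 + (-29 - 1*(-26))) = -137*(85 + (-29 + 26)) = -137*(85 - 3) = -137*82 = -11234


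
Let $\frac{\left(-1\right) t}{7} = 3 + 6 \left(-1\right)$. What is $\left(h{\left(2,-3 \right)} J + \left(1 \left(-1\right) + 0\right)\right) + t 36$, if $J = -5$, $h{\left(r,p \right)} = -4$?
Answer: $775$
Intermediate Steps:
$t = 21$ ($t = - 7 \left(3 + 6 \left(-1\right)\right) = - 7 \left(3 - 6\right) = \left(-7\right) \left(-3\right) = 21$)
$\left(h{\left(2,-3 \right)} J + \left(1 \left(-1\right) + 0\right)\right) + t 36 = \left(\left(-4\right) \left(-5\right) + \left(1 \left(-1\right) + 0\right)\right) + 21 \cdot 36 = \left(20 + \left(-1 + 0\right)\right) + 756 = \left(20 - 1\right) + 756 = 19 + 756 = 775$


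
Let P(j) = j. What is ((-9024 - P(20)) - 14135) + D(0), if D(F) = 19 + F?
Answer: -23160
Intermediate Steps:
((-9024 - P(20)) - 14135) + D(0) = ((-9024 - 1*20) - 14135) + (19 + 0) = ((-9024 - 20) - 14135) + 19 = (-9044 - 14135) + 19 = -23179 + 19 = -23160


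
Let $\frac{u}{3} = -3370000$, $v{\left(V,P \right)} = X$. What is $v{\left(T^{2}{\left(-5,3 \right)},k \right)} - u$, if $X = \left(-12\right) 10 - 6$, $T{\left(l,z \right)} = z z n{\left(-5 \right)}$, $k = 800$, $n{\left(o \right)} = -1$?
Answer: $10109874$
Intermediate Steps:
$T{\left(l,z \right)} = - z^{2}$ ($T{\left(l,z \right)} = z z \left(-1\right) = z^{2} \left(-1\right) = - z^{2}$)
$X = -126$ ($X = -120 - 6 = -126$)
$v{\left(V,P \right)} = -126$
$u = -10110000$ ($u = 3 \left(-3370000\right) = -10110000$)
$v{\left(T^{2}{\left(-5,3 \right)},k \right)} - u = -126 - -10110000 = -126 + 10110000 = 10109874$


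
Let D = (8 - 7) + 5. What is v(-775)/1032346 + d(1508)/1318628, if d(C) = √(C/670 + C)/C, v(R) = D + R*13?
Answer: -10069/1032346 + √169487890/666144493040 ≈ -0.0097535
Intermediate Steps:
D = 6 (D = 1 + 5 = 6)
v(R) = 6 + 13*R (v(R) = 6 + R*13 = 6 + 13*R)
d(C) = √449570/(670*√C) (d(C) = √(C*(1/670) + C)/C = √(C/670 + C)/C = √(671*C/670)/C = (√449570*√C/670)/C = √449570/(670*√C))
v(-775)/1032346 + d(1508)/1318628 = (6 + 13*(-775))/1032346 + (√449570/(670*√1508))/1318628 = (6 - 10075)*(1/1032346) + (√449570*(√377/754)/670)*(1/1318628) = -10069*1/1032346 + (√169487890/505180)*(1/1318628) = -10069/1032346 + √169487890/666144493040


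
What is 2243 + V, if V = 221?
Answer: 2464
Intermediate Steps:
2243 + V = 2243 + 221 = 2464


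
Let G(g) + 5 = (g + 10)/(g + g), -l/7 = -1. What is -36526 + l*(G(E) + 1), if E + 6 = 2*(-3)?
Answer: -438641/12 ≈ -36553.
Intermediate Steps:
l = 7 (l = -7*(-1) = 7)
E = -12 (E = -6 + 2*(-3) = -6 - 6 = -12)
G(g) = -5 + (10 + g)/(2*g) (G(g) = -5 + (g + 10)/(g + g) = -5 + (10 + g)/((2*g)) = -5 + (10 + g)*(1/(2*g)) = -5 + (10 + g)/(2*g))
-36526 + l*(G(E) + 1) = -36526 + 7*((-9/2 + 5/(-12)) + 1) = -36526 + 7*((-9/2 + 5*(-1/12)) + 1) = -36526 + 7*((-9/2 - 5/12) + 1) = -36526 + 7*(-59/12 + 1) = -36526 + 7*(-47/12) = -36526 - 329/12 = -438641/12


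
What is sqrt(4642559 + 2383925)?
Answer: 2*sqrt(1756621) ≈ 2650.8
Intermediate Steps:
sqrt(4642559 + 2383925) = sqrt(7026484) = 2*sqrt(1756621)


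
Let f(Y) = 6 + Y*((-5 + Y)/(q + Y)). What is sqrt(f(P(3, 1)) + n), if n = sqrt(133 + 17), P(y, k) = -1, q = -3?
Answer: sqrt(18 + 20*sqrt(6))/2 ≈ 4.0924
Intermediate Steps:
n = 5*sqrt(6) (n = sqrt(150) = 5*sqrt(6) ≈ 12.247)
f(Y) = 6 + Y*(-5 + Y)/(-3 + Y) (f(Y) = 6 + Y*((-5 + Y)/(-3 + Y)) = 6 + Y*(-5 + Y)/(-3 + Y))
sqrt(f(P(3, 1)) + n) = sqrt((-18 - 1 + (-1)**2)/(-3 - 1) + 5*sqrt(6)) = sqrt((-18 - 1 + 1)/(-4) + 5*sqrt(6)) = sqrt(-1/4*(-18) + 5*sqrt(6)) = sqrt(9/2 + 5*sqrt(6))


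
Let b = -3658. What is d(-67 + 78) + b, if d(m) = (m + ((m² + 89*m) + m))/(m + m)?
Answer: -3607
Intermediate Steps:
d(m) = (m² + 91*m)/(2*m) (d(m) = (m + (m² + 90*m))/((2*m)) = (m² + 91*m)*(1/(2*m)) = (m² + 91*m)/(2*m))
d(-67 + 78) + b = (91/2 + (-67 + 78)/2) - 3658 = (91/2 + (½)*11) - 3658 = (91/2 + 11/2) - 3658 = 51 - 3658 = -3607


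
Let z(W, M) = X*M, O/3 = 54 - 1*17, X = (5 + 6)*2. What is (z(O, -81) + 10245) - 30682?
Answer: -22219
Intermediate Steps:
X = 22 (X = 11*2 = 22)
O = 111 (O = 3*(54 - 1*17) = 3*(54 - 17) = 3*37 = 111)
z(W, M) = 22*M
(z(O, -81) + 10245) - 30682 = (22*(-81) + 10245) - 30682 = (-1782 + 10245) - 30682 = 8463 - 30682 = -22219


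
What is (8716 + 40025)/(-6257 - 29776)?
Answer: -16247/12011 ≈ -1.3527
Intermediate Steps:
(8716 + 40025)/(-6257 - 29776) = 48741/(-36033) = 48741*(-1/36033) = -16247/12011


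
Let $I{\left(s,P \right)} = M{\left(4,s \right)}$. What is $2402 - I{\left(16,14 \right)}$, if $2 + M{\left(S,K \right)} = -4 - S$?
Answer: $2412$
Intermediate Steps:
$M{\left(S,K \right)} = -6 - S$ ($M{\left(S,K \right)} = -2 - \left(4 + S\right) = -6 - S$)
$I{\left(s,P \right)} = -10$ ($I{\left(s,P \right)} = -6 - 4 = -10$)
$2402 - I{\left(16,14 \right)} = 2402 - -10 = 2402 + 10 = 2412$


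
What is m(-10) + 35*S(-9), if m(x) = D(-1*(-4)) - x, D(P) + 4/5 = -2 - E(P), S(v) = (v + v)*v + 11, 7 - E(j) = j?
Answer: 30296/5 ≈ 6059.2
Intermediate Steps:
E(j) = 7 - j
S(v) = 11 + 2*v**2 (S(v) = (2*v)*v + 11 = 2*v**2 + 11 = 11 + 2*v**2)
D(P) = -49/5 + P (D(P) = -4/5 + (-2 - (7 - P)) = -4/5 + (-2 + (-7 + P)) = -4/5 + (-9 + P) = -49/5 + P)
m(x) = -29/5 - x (m(x) = (-49/5 - 1*(-4)) - x = (-49/5 + 4) - x = -29/5 - x)
m(-10) + 35*S(-9) = (-29/5 - 1*(-10)) + 35*(11 + 2*(-9)**2) = (-29/5 + 10) + 35*(11 + 2*81) = 21/5 + 35*(11 + 162) = 21/5 + 35*173 = 21/5 + 6055 = 30296/5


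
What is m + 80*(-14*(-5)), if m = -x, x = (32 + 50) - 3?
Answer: 5521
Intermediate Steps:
x = 79 (x = 82 - 3 = 79)
m = -79 (m = -1*79 = -79)
m + 80*(-14*(-5)) = -79 + 80*(-14*(-5)) = -79 + 80*70 = -79 + 5600 = 5521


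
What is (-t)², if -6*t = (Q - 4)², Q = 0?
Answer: 64/9 ≈ 7.1111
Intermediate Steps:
t = -8/3 (t = -(0 - 4)²/6 = -⅙*(-4)² = -⅙*16 = -8/3 ≈ -2.6667)
(-t)² = (-1*(-8/3))² = (8/3)² = 64/9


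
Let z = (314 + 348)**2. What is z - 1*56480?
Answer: 381764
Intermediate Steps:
z = 438244 (z = 662**2 = 438244)
z - 1*56480 = 438244 - 1*56480 = 438244 - 56480 = 381764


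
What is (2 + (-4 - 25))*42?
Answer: -1134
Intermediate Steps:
(2 + (-4 - 25))*42 = (2 - 29)*42 = -27*42 = -1134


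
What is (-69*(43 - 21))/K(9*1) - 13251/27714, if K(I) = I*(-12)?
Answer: 564427/41571 ≈ 13.577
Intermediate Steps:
K(I) = -12*I
(-69*(43 - 21))/K(9*1) - 13251/27714 = (-69*(43 - 21))/((-108)) - 13251/27714 = (-69*22)/((-12*9)) - 13251*1/27714 = -1518/(-108) - 4417/9238 = -1518*(-1/108) - 4417/9238 = 253/18 - 4417/9238 = 564427/41571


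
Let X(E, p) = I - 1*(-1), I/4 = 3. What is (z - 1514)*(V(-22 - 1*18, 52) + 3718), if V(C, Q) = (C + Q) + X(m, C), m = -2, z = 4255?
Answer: 10259563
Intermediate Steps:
I = 12 (I = 4*3 = 12)
X(E, p) = 13 (X(E, p) = 12 - 1*(-1) = 12 + 1 = 13)
V(C, Q) = 13 + C + Q (V(C, Q) = (C + Q) + 13 = 13 + C + Q)
(z - 1514)*(V(-22 - 1*18, 52) + 3718) = (4255 - 1514)*((13 + (-22 - 1*18) + 52) + 3718) = 2741*((13 + (-22 - 18) + 52) + 3718) = 2741*((13 - 40 + 52) + 3718) = 2741*(25 + 3718) = 2741*3743 = 10259563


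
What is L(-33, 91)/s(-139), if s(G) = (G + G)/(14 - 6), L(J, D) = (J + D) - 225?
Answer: 668/139 ≈ 4.8058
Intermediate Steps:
L(J, D) = -225 + D + J (L(J, D) = (D + J) - 225 = -225 + D + J)
s(G) = G/4 (s(G) = (2*G)/8 = (2*G)*(1/8) = G/4)
L(-33, 91)/s(-139) = (-225 + 91 - 33)/(((1/4)*(-139))) = -167/(-139/4) = -167*(-4/139) = 668/139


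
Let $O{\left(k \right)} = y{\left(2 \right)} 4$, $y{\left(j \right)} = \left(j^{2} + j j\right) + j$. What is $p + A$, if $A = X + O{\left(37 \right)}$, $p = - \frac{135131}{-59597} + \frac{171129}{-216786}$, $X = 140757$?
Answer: $\frac{606362502140609}{4306598414} \approx 1.408 \cdot 10^{5}$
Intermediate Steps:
$y{\left(j \right)} = j + 2 j^{2}$ ($y{\left(j \right)} = \left(j^{2} + j^{2}\right) + j = 2 j^{2} + j = j + 2 j^{2}$)
$O{\left(k \right)} = 40$ ($O{\left(k \right)} = 2 \left(1 + 2 \cdot 2\right) 4 = 2 \left(1 + 4\right) 4 = 2 \cdot 5 \cdot 4 = 10 \cdot 4 = 40$)
$p = \frac{6365244651}{4306598414}$ ($p = \left(-135131\right) \left(- \frac{1}{59597}\right) + 171129 \left(- \frac{1}{216786}\right) = \frac{135131}{59597} - \frac{57043}{72262} = \frac{6365244651}{4306598414} \approx 1.478$)
$A = 140797$ ($A = 140757 + 40 = 140797$)
$p + A = \frac{6365244651}{4306598414} + 140797 = \frac{606362502140609}{4306598414}$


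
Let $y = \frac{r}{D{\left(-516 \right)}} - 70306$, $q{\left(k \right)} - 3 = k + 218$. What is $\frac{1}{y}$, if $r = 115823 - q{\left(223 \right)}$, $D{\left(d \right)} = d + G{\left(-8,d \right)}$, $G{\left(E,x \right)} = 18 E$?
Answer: $- \frac{60}{4228849} \approx -1.4188 \cdot 10^{-5}$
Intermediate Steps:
$q{\left(k \right)} = 221 + k$ ($q{\left(k \right)} = 3 + \left(k + 218\right) = 3 + \left(218 + k\right) = 221 + k$)
$D{\left(d \right)} = -144 + d$ ($D{\left(d \right)} = d + 18 \left(-8\right) = d - 144 = -144 + d$)
$r = 115379$ ($r = 115823 - \left(221 + 223\right) = 115823 - 444 = 115379$)
$y = - \frac{4228849}{60}$ ($y = \frac{115379}{-144 - 516} - 70306 = \frac{115379}{-660} - 70306 = 115379 \left(- \frac{1}{660}\right) - 70306 = - \frac{10489}{60} - 70306 = - \frac{4228849}{60} \approx -70481.0$)
$\frac{1}{y} = \frac{1}{- \frac{4228849}{60}} = - \frac{60}{4228849}$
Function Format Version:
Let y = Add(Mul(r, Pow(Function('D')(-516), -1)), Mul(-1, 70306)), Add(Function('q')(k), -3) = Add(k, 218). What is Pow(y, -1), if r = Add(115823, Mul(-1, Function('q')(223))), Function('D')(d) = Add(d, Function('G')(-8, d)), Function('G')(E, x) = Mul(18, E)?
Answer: Rational(-60, 4228849) ≈ -1.4188e-5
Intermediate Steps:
Function('q')(k) = Add(221, k) (Function('q')(k) = Add(3, Add(k, 218)) = Add(3, Add(218, k)) = Add(221, k))
Function('D')(d) = Add(-144, d) (Function('D')(d) = Add(d, Mul(18, -8)) = Add(d, -144) = Add(-144, d))
r = 115379 (r = Add(115823, Mul(-1, Add(221, 223))) = Add(115823, Mul(-1, 444)) = Add(115823, -444) = 115379)
y = Rational(-4228849, 60) (y = Add(Mul(115379, Pow(Add(-144, -516), -1)), Mul(-1, 70306)) = Add(Mul(115379, Pow(-660, -1)), -70306) = Add(Mul(115379, Rational(-1, 660)), -70306) = Add(Rational(-10489, 60), -70306) = Rational(-4228849, 60) ≈ -70481.)
Pow(y, -1) = Pow(Rational(-4228849, 60), -1) = Rational(-60, 4228849)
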